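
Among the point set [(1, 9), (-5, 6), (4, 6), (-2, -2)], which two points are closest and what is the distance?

Computing all pairwise distances among 4 points:

d((1, 9), (-5, 6)) = 6.7082
d((1, 9), (4, 6)) = 4.2426 <-- minimum
d((1, 9), (-2, -2)) = 11.4018
d((-5, 6), (4, 6)) = 9.0
d((-5, 6), (-2, -2)) = 8.544
d((4, 6), (-2, -2)) = 10.0

Closest pair: (1, 9) and (4, 6) with distance 4.2426

The closest pair is (1, 9) and (4, 6) with Euclidean distance 4.2426. For 4 points, brute-force pairwise comparison is shown above. For large n, the divide-and-conquer algorithm (sort by x, recurse on halves, check the dividing strip) achieves O(n log n).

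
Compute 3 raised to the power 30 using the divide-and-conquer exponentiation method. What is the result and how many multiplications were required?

Computing 3^30 by squaring (build up from 3^1; each line after the first costs one multiplication):

3^1 = 3
3^2 = (3^1)^2 = 3^2 = 9
3^3 = 3 * 3^2 = 3 * 9 = 27
3^6 = (3^3)^2 = 27^2 = 729
3^7 = 3 * 3^6 = 3 * 729 = 2187
3^14 = (3^7)^2 = 2187^2 = 4782969
3^15 = 3 * 3^14 = 3 * 4782969 = 14348907
3^30 = (3^15)^2 = 14348907^2 = 205891132094649

Result: 205891132094649
Multiplications needed: 7 (7 lines after 3^1)

3^30 = 205891132094649. Using exponentiation by squaring, this requires 7 multiplications. The key idea: if the exponent is even, square the half-power; if odd, multiply by the base once.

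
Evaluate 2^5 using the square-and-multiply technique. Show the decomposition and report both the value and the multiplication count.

Computing 2^5 by squaring (build up from 2^1; each line after the first costs one multiplication):

2^1 = 2
2^2 = (2^1)^2 = 2^2 = 4
2^4 = (2^2)^2 = 4^2 = 16
2^5 = 2 * 2^4 = 2 * 16 = 32

Result: 32
Multiplications needed: 3 (3 lines after 2^1)

2^5 = 32. Using exponentiation by squaring, this requires 3 multiplications. The key idea: if the exponent is even, square the half-power; if odd, multiply by the base once.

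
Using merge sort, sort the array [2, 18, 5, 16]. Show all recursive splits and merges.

Merge sort trace:

Split: [2, 18, 5, 16] -> [2, 18] and [5, 16]
  Split: [2, 18] -> [2] and [18]
  Merge: [2] + [18] -> [2, 18]
  Split: [5, 16] -> [5] and [16]
  Merge: [5] + [16] -> [5, 16]
Merge: [2, 18] + [5, 16] -> [2, 5, 16, 18]

Final sorted array: [2, 5, 16, 18]

The merge sort proceeds by recursively splitting the array and merging sorted halves.
After all merges, the sorted array is [2, 5, 16, 18].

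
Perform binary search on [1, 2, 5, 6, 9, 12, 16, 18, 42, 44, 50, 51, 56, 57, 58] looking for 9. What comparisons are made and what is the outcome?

Binary search for 9 in [1, 2, 5, 6, 9, 12, 16, 18, 42, 44, 50, 51, 56, 57, 58]:

lo=0, hi=14, mid=7, arr[mid]=18 -> 18 > 9, search left half
lo=0, hi=6, mid=3, arr[mid]=6 -> 6 < 9, search right half
lo=4, hi=6, mid=5, arr[mid]=12 -> 12 > 9, search left half
lo=4, hi=4, mid=4, arr[mid]=9 -> Found target at index 4!

Binary search finds 9 at index 4 after 4 comparisons. The search repeatedly halves the search space by comparing with the middle element.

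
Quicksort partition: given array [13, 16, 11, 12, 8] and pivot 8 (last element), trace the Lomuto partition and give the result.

Lomuto partition with pivot = 8:

Initial array: [13, 16, 11, 12, 8]

arr[0]=13 > 8: no swap
arr[1]=16 > 8: no swap
arr[2]=11 > 8: no swap
arr[3]=12 > 8: no swap

Place pivot at position 0: [8, 16, 11, 12, 13]
Pivot position: 0

After partitioning with pivot 8, the array becomes [8, 16, 11, 12, 13]. The pivot is placed at index 0. All elements to the left of the pivot are <= 8, and all elements to the right are > 8.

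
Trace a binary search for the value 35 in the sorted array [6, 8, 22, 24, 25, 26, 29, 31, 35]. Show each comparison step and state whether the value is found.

Binary search for 35 in [6, 8, 22, 24, 25, 26, 29, 31, 35]:

lo=0, hi=8, mid=4, arr[mid]=25 -> 25 < 35, search right half
lo=5, hi=8, mid=6, arr[mid]=29 -> 29 < 35, search right half
lo=7, hi=8, mid=7, arr[mid]=31 -> 31 < 35, search right half
lo=8, hi=8, mid=8, arr[mid]=35 -> Found target at index 8!

Binary search finds 35 at index 8 after 4 comparisons. The search repeatedly halves the search space by comparing with the middle element.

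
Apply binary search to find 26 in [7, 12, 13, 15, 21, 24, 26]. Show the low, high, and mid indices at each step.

Binary search for 26 in [7, 12, 13, 15, 21, 24, 26]:

lo=0, hi=6, mid=3, arr[mid]=15 -> 15 < 26, search right half
lo=4, hi=6, mid=5, arr[mid]=24 -> 24 < 26, search right half
lo=6, hi=6, mid=6, arr[mid]=26 -> Found target at index 6!

Binary search finds 26 at index 6 after 3 comparisons. The search repeatedly halves the search space by comparing with the middle element.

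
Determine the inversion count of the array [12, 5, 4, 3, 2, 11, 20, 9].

Finding inversions in [12, 5, 4, 3, 2, 11, 20, 9]:

(0, 1): arr[0]=12 > arr[1]=5
(0, 2): arr[0]=12 > arr[2]=4
(0, 3): arr[0]=12 > arr[3]=3
(0, 4): arr[0]=12 > arr[4]=2
(0, 5): arr[0]=12 > arr[5]=11
(0, 7): arr[0]=12 > arr[7]=9
(1, 2): arr[1]=5 > arr[2]=4
(1, 3): arr[1]=5 > arr[3]=3
(1, 4): arr[1]=5 > arr[4]=2
(2, 3): arr[2]=4 > arr[3]=3
(2, 4): arr[2]=4 > arr[4]=2
(3, 4): arr[3]=3 > arr[4]=2
(5, 7): arr[5]=11 > arr[7]=9
(6, 7): arr[6]=20 > arr[7]=9

Total inversions: 14

The array has 14 inversion(s): (0,1), (0,2), (0,3), (0,4), (0,5), (0,7), (1,2), (1,3), (1,4), (2,3), (2,4), (3,4), (5,7), (6,7). Each pair (i,j) satisfies i < j and arr[i] > arr[j].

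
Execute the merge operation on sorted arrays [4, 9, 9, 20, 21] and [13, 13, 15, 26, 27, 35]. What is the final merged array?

Merging process:

Compare 4 vs 13: take 4 from left. Merged: [4]
Compare 9 vs 13: take 9 from left. Merged: [4, 9]
Compare 9 vs 13: take 9 from left. Merged: [4, 9, 9]
Compare 20 vs 13: take 13 from right. Merged: [4, 9, 9, 13]
Compare 20 vs 13: take 13 from right. Merged: [4, 9, 9, 13, 13]
Compare 20 vs 15: take 15 from right. Merged: [4, 9, 9, 13, 13, 15]
Compare 20 vs 26: take 20 from left. Merged: [4, 9, 9, 13, 13, 15, 20]
Compare 21 vs 26: take 21 from left. Merged: [4, 9, 9, 13, 13, 15, 20, 21]
Append remaining from right: [26, 27, 35]. Merged: [4, 9, 9, 13, 13, 15, 20, 21, 26, 27, 35]

Final merged array: [4, 9, 9, 13, 13, 15, 20, 21, 26, 27, 35]
Total comparisons: 8

The merged array is [4, 9, 9, 13, 13, 15, 20, 21, 26, 27, 35], requiring 8 comparisons. The merge step runs in O(n) time where n is the total number of elements.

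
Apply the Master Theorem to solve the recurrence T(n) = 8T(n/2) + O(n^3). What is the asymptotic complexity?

Master Theorem for T(n) = 8T(n/2) + O(n^3):

a = 8, b = 2, c = 3
log_b(a) = log_2(8) = 3.0000

Case 2: c = 3 = log_2(8) = 3.0000
T(n) = O(n^3 log n) = O(n^3 log n)

For T(n) = 8T(n/2) + O(n^3): log_2(8) = 3.0000. This is Case 2 of the Master Theorem (c = log_b(a), equal work at all levels), giving O(n^3 log n).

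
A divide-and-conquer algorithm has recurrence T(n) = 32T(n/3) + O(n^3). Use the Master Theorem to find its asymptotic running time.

Master Theorem for T(n) = 32T(n/3) + O(n^3):

a = 32, b = 3, c = 3
log_b(a) = log_3(32) = 3.1546

Case 1: c = 3 < log_3(32) = 3.1546
T(n) = O(n^(log_3 32))

For T(n) = 32T(n/3) + O(n^3): log_3(32) = 3.1546. This is Case 1 of the Master Theorem (c < log_b(a), work dominated by leaves), giving O(n^(log_3 32)).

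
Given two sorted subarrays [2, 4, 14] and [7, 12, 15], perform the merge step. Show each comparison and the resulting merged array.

Merging process:

Compare 2 vs 7: take 2 from left. Merged: [2]
Compare 4 vs 7: take 4 from left. Merged: [2, 4]
Compare 14 vs 7: take 7 from right. Merged: [2, 4, 7]
Compare 14 vs 12: take 12 from right. Merged: [2, 4, 7, 12]
Compare 14 vs 15: take 14 from left. Merged: [2, 4, 7, 12, 14]
Append remaining from right: [15]. Merged: [2, 4, 7, 12, 14, 15]

Final merged array: [2, 4, 7, 12, 14, 15]
Total comparisons: 5

The merged array is [2, 4, 7, 12, 14, 15], requiring 5 comparisons. The merge step runs in O(n) time where n is the total number of elements.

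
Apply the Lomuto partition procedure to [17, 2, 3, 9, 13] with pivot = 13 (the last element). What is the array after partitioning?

Lomuto partition with pivot = 13:

Initial array: [17, 2, 3, 9, 13]

arr[0]=17 > 13: no swap
arr[1]=2 <= 13: swap with position 0, array becomes [2, 17, 3, 9, 13]
arr[2]=3 <= 13: swap with position 1, array becomes [2, 3, 17, 9, 13]
arr[3]=9 <= 13: swap with position 2, array becomes [2, 3, 9, 17, 13]

Place pivot at position 3: [2, 3, 9, 13, 17]
Pivot position: 3

After partitioning with pivot 13, the array becomes [2, 3, 9, 13, 17]. The pivot is placed at index 3. All elements to the left of the pivot are <= 13, and all elements to the right are > 13.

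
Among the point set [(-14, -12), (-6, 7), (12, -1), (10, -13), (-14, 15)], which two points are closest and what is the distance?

Computing all pairwise distances among 5 points:

d((-14, -12), (-6, 7)) = 20.6155
d((-14, -12), (12, -1)) = 28.2312
d((-14, -12), (10, -13)) = 24.0208
d((-14, -12), (-14, 15)) = 27.0
d((-6, 7), (12, -1)) = 19.6977
d((-6, 7), (10, -13)) = 25.6125
d((-6, 7), (-14, 15)) = 11.3137 <-- minimum
d((12, -1), (10, -13)) = 12.1655
d((12, -1), (-14, 15)) = 30.5287
d((10, -13), (-14, 15)) = 36.8782

Closest pair: (-6, 7) and (-14, 15) with distance 11.3137

The closest pair is (-6, 7) and (-14, 15) with Euclidean distance 11.3137. For 5 points, brute-force pairwise comparison is shown above. For large n, the divide-and-conquer algorithm (sort by x, recurse on halves, check the dividing strip) achieves O(n log n).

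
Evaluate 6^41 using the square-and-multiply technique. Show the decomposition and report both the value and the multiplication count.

Computing 6^41 by squaring (build up from 6^1; each line after the first costs one multiplication):

6^1 = 6
6^2 = (6^1)^2 = 6^2 = 36
6^4 = (6^2)^2 = 36^2 = 1296
6^5 = 6 * 6^4 = 6 * 1296 = 7776
6^10 = (6^5)^2 = 7776^2 = 60466176
6^20 = (6^10)^2 = 60466176^2 = 3656158440062976
6^40 = (6^20)^2 = 3656158440062976^2 = 13367494538843734067838845976576
6^41 = 6 * 6^40 = 6 * 13367494538843734067838845976576 = 80204967233062404407033075859456

Result: 80204967233062404407033075859456
Multiplications needed: 7 (7 lines after 6^1)

6^41 = 80204967233062404407033075859456. Using exponentiation by squaring, this requires 7 multiplications. The key idea: if the exponent is even, square the half-power; if odd, multiply by the base once.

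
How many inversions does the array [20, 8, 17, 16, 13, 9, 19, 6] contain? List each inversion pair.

Finding inversions in [20, 8, 17, 16, 13, 9, 19, 6]:

(0, 1): arr[0]=20 > arr[1]=8
(0, 2): arr[0]=20 > arr[2]=17
(0, 3): arr[0]=20 > arr[3]=16
(0, 4): arr[0]=20 > arr[4]=13
(0, 5): arr[0]=20 > arr[5]=9
(0, 6): arr[0]=20 > arr[6]=19
(0, 7): arr[0]=20 > arr[7]=6
(1, 7): arr[1]=8 > arr[7]=6
(2, 3): arr[2]=17 > arr[3]=16
(2, 4): arr[2]=17 > arr[4]=13
(2, 5): arr[2]=17 > arr[5]=9
(2, 7): arr[2]=17 > arr[7]=6
(3, 4): arr[3]=16 > arr[4]=13
(3, 5): arr[3]=16 > arr[5]=9
(3, 7): arr[3]=16 > arr[7]=6
(4, 5): arr[4]=13 > arr[5]=9
(4, 7): arr[4]=13 > arr[7]=6
(5, 7): arr[5]=9 > arr[7]=6
(6, 7): arr[6]=19 > arr[7]=6

Total inversions: 19

The array has 19 inversion(s): (0,1), (0,2), (0,3), (0,4), (0,5), (0,6), (0,7), (1,7), (2,3), (2,4), (2,5), (2,7), (3,4), (3,5), (3,7), (4,5), (4,7), (5,7), (6,7). Each pair (i,j) satisfies i < j and arr[i] > arr[j].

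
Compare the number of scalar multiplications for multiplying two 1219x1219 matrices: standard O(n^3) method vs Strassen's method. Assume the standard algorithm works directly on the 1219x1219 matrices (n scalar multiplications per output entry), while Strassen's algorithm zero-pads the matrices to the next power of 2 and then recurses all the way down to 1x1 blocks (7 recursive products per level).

Matrix multiplication for 1219x1219 matrices:

Strassen's algorithm requires power-of-2 dimensions. Pad 1219x1219 to 2048x2048 (next power of 2).

Standard algorithm: 1219^3 = 1811386459 multiplications
Strassen's algorithm: 7^(log2(2048)) = 7^11 = 1977326743 multiplications
Difference: 1811386459 - 1977326743 = -165940284 (Strassen uses MORE here due to padding overhead — for small or just-over-power-of-2 n, padding can outweigh the per-level savings)

Standard: 1811386459 multiplications (1219^3). Strassen: 1977326743 multiplications (7^11, after padding to 2048x2048). Strassen reduces 8 recursive multiplications to 7 at each level.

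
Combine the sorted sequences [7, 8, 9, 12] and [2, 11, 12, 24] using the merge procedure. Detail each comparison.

Merging process:

Compare 7 vs 2: take 2 from right. Merged: [2]
Compare 7 vs 11: take 7 from left. Merged: [2, 7]
Compare 8 vs 11: take 8 from left. Merged: [2, 7, 8]
Compare 9 vs 11: take 9 from left. Merged: [2, 7, 8, 9]
Compare 12 vs 11: take 11 from right. Merged: [2, 7, 8, 9, 11]
Compare 12 vs 12: take 12 from left. Merged: [2, 7, 8, 9, 11, 12]
Append remaining from right: [12, 24]. Merged: [2, 7, 8, 9, 11, 12, 12, 24]

Final merged array: [2, 7, 8, 9, 11, 12, 12, 24]
Total comparisons: 6

The merged array is [2, 7, 8, 9, 11, 12, 12, 24], requiring 6 comparisons. The merge step runs in O(n) time where n is the total number of elements.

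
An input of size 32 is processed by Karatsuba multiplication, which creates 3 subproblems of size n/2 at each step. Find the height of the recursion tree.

For divide and conquer with division factor 2:

Problem sizes at each level:
Level 0: 32
Level 1: 16
Level 2: 8
Level 3: 4
Level 4: 2
Level 5: 1

The root is level 0 and the size-1 base case is level 5 (the tree spans levels 0 through 5, i.e. 6 levels counting the root), so the depth is the number of divisions: log_2(32) = 5

The recursion tree depth is log_2(32) = 5. At each level, the problem size is divided by 2, so it takes 5 divisions to reduce to a base case of size 1. The algorithm makes 3 recursive calls at each level.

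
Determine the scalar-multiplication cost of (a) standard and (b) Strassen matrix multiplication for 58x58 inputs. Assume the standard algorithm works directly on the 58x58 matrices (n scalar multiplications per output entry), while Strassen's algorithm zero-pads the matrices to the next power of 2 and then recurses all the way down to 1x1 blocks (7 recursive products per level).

Matrix multiplication for 58x58 matrices:

Strassen's algorithm requires power-of-2 dimensions. Pad 58x58 to 64x64 (next power of 2).

Standard algorithm: 58^3 = 195112 multiplications
Strassen's algorithm: 7^(log2(64)) = 7^6 = 117649 multiplications
Savings: 195112 - 117649 = 77463 multiplications

Standard: 195112 multiplications (58^3). Strassen: 117649 multiplications (7^6, after padding to 64x64). Strassen reduces 8 recursive multiplications to 7 at each level.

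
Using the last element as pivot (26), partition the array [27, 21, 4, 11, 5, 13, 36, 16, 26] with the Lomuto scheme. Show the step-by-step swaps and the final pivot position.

Lomuto partition with pivot = 26:

Initial array: [27, 21, 4, 11, 5, 13, 36, 16, 26]

arr[0]=27 > 26: no swap
arr[1]=21 <= 26: swap with position 0, array becomes [21, 27, 4, 11, 5, 13, 36, 16, 26]
arr[2]=4 <= 26: swap with position 1, array becomes [21, 4, 27, 11, 5, 13, 36, 16, 26]
arr[3]=11 <= 26: swap with position 2, array becomes [21, 4, 11, 27, 5, 13, 36, 16, 26]
arr[4]=5 <= 26: swap with position 3, array becomes [21, 4, 11, 5, 27, 13, 36, 16, 26]
arr[5]=13 <= 26: swap with position 4, array becomes [21, 4, 11, 5, 13, 27, 36, 16, 26]
arr[6]=36 > 26: no swap
arr[7]=16 <= 26: swap with position 5, array becomes [21, 4, 11, 5, 13, 16, 36, 27, 26]

Place pivot at position 6: [21, 4, 11, 5, 13, 16, 26, 27, 36]
Pivot position: 6

After partitioning with pivot 26, the array becomes [21, 4, 11, 5, 13, 16, 26, 27, 36]. The pivot is placed at index 6. All elements to the left of the pivot are <= 26, and all elements to the right are > 26.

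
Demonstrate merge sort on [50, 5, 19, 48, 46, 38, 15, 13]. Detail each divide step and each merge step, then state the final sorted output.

Merge sort trace:

Split: [50, 5, 19, 48, 46, 38, 15, 13] -> [50, 5, 19, 48] and [46, 38, 15, 13]
  Split: [50, 5, 19, 48] -> [50, 5] and [19, 48]
    Split: [50, 5] -> [50] and [5]
    Merge: [50] + [5] -> [5, 50]
    Split: [19, 48] -> [19] and [48]
    Merge: [19] + [48] -> [19, 48]
  Merge: [5, 50] + [19, 48] -> [5, 19, 48, 50]
  Split: [46, 38, 15, 13] -> [46, 38] and [15, 13]
    Split: [46, 38] -> [46] and [38]
    Merge: [46] + [38] -> [38, 46]
    Split: [15, 13] -> [15] and [13]
    Merge: [15] + [13] -> [13, 15]
  Merge: [38, 46] + [13, 15] -> [13, 15, 38, 46]
Merge: [5, 19, 48, 50] + [13, 15, 38, 46] -> [5, 13, 15, 19, 38, 46, 48, 50]

Final sorted array: [5, 13, 15, 19, 38, 46, 48, 50]

The merge sort proceeds by recursively splitting the array and merging sorted halves.
After all merges, the sorted array is [5, 13, 15, 19, 38, 46, 48, 50].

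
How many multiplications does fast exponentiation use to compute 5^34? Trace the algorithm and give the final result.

Computing 5^34 by squaring (build up from 5^1; each line after the first costs one multiplication):

5^1 = 5
5^2 = (5^1)^2 = 5^2 = 25
5^4 = (5^2)^2 = 25^2 = 625
5^8 = (5^4)^2 = 625^2 = 390625
5^16 = (5^8)^2 = 390625^2 = 152587890625
5^17 = 5 * 5^16 = 5 * 152587890625 = 762939453125
5^34 = (5^17)^2 = 762939453125^2 = 582076609134674072265625

Result: 582076609134674072265625
Multiplications needed: 6 (6 lines after 5^1)

5^34 = 582076609134674072265625. Using exponentiation by squaring, this requires 6 multiplications. The key idea: if the exponent is even, square the half-power; if odd, multiply by the base once.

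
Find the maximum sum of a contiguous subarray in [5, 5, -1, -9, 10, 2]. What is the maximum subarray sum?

Using Kadane's algorithm on [5, 5, -1, -9, 10, 2]:

Scanning through the array:
Position 1 (value 5): max_ending_here = 10, max_so_far = 10
Position 2 (value -1): max_ending_here = 9, max_so_far = 10
Position 3 (value -9): max_ending_here = 0, max_so_far = 10
Position 4 (value 10): max_ending_here = 10, max_so_far = 10
Position 5 (value 2): max_ending_here = 12, max_so_far = 12

Maximum subarray: [5, 5, -1, -9, 10, 2]
Maximum sum: 12

The maximum subarray is [5, 5, -1, -9, 10, 2] with sum 12. This subarray runs from index 0 to index 5.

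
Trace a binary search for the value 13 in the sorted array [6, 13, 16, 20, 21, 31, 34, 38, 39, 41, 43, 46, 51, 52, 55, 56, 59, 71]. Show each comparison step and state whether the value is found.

Binary search for 13 in [6, 13, 16, 20, 21, 31, 34, 38, 39, 41, 43, 46, 51, 52, 55, 56, 59, 71]:

lo=0, hi=17, mid=8, arr[mid]=39 -> 39 > 13, search left half
lo=0, hi=7, mid=3, arr[mid]=20 -> 20 > 13, search left half
lo=0, hi=2, mid=1, arr[mid]=13 -> Found target at index 1!

Binary search finds 13 at index 1 after 3 comparisons. The search repeatedly halves the search space by comparing with the middle element.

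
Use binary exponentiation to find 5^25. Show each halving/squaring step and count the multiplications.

Computing 5^25 by squaring (build up from 5^1; each line after the first costs one multiplication):

5^1 = 5
5^2 = (5^1)^2 = 5^2 = 25
5^3 = 5 * 5^2 = 5 * 25 = 125
5^6 = (5^3)^2 = 125^2 = 15625
5^12 = (5^6)^2 = 15625^2 = 244140625
5^24 = (5^12)^2 = 244140625^2 = 59604644775390625
5^25 = 5 * 5^24 = 5 * 59604644775390625 = 298023223876953125

Result: 298023223876953125
Multiplications needed: 6 (6 lines after 5^1)

5^25 = 298023223876953125. Using exponentiation by squaring, this requires 6 multiplications. The key idea: if the exponent is even, square the half-power; if odd, multiply by the base once.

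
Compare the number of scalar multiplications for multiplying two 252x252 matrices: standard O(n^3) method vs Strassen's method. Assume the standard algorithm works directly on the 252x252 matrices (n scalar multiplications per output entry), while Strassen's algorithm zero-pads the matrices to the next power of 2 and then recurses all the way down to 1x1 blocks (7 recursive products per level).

Matrix multiplication for 252x252 matrices:

Strassen's algorithm requires power-of-2 dimensions. Pad 252x252 to 256x256 (next power of 2).

Standard algorithm: 252^3 = 16003008 multiplications
Strassen's algorithm: 7^(log2(256)) = 7^8 = 5764801 multiplications
Savings: 16003008 - 5764801 = 10238207 multiplications

Standard: 16003008 multiplications (252^3). Strassen: 5764801 multiplications (7^8, after padding to 256x256). Strassen reduces 8 recursive multiplications to 7 at each level.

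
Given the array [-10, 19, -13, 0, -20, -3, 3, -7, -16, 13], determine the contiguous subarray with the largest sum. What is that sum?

Using Kadane's algorithm on [-10, 19, -13, 0, -20, -3, 3, -7, -16, 13]:

Scanning through the array:
Position 1 (value 19): max_ending_here = 19, max_so_far = 19
Position 2 (value -13): max_ending_here = 6, max_so_far = 19
Position 3 (value 0): max_ending_here = 6, max_so_far = 19
Position 4 (value -20): max_ending_here = -14, max_so_far = 19
Position 5 (value -3): max_ending_here = -3, max_so_far = 19
Position 6 (value 3): max_ending_here = 3, max_so_far = 19
Position 7 (value -7): max_ending_here = -4, max_so_far = 19
Position 8 (value -16): max_ending_here = -16, max_so_far = 19
Position 9 (value 13): max_ending_here = 13, max_so_far = 19

Maximum subarray: [19]
Maximum sum: 19

The maximum subarray is [19] with sum 19. This subarray runs from index 1 to index 1.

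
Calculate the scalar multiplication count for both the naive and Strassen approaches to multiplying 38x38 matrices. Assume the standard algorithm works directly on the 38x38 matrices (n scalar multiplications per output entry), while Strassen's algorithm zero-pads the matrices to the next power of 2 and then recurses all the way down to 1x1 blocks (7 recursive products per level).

Matrix multiplication for 38x38 matrices:

Strassen's algorithm requires power-of-2 dimensions. Pad 38x38 to 64x64 (next power of 2).

Standard algorithm: 38^3 = 54872 multiplications
Strassen's algorithm: 7^(log2(64)) = 7^6 = 117649 multiplications
Difference: 54872 - 117649 = -62777 (Strassen uses MORE here due to padding overhead — for small or just-over-power-of-2 n, padding can outweigh the per-level savings)

Standard: 54872 multiplications (38^3). Strassen: 117649 multiplications (7^6, after padding to 64x64). Strassen reduces 8 recursive multiplications to 7 at each level.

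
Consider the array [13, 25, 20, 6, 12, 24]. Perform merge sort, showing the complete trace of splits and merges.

Merge sort trace:

Split: [13, 25, 20, 6, 12, 24] -> [13, 25, 20] and [6, 12, 24]
  Split: [13, 25, 20] -> [13] and [25, 20]
    Split: [25, 20] -> [25] and [20]
    Merge: [25] + [20] -> [20, 25]
  Merge: [13] + [20, 25] -> [13, 20, 25]
  Split: [6, 12, 24] -> [6] and [12, 24]
    Split: [12, 24] -> [12] and [24]
    Merge: [12] + [24] -> [12, 24]
  Merge: [6] + [12, 24] -> [6, 12, 24]
Merge: [13, 20, 25] + [6, 12, 24] -> [6, 12, 13, 20, 24, 25]

Final sorted array: [6, 12, 13, 20, 24, 25]

The merge sort proceeds by recursively splitting the array and merging sorted halves.
After all merges, the sorted array is [6, 12, 13, 20, 24, 25].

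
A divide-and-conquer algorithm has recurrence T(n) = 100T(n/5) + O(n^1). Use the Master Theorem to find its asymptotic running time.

Master Theorem for T(n) = 100T(n/5) + O(n^1):

a = 100, b = 5, c = 1
log_b(a) = log_5(100) = 2.8614

Case 1: c = 1 < log_5(100) = 2.8614
T(n) = O(n^(log_5 100))

For T(n) = 100T(n/5) + O(n^1): log_5(100) = 2.8614. This is Case 1 of the Master Theorem (c < log_b(a), work dominated by leaves), giving O(n^(log_5 100)).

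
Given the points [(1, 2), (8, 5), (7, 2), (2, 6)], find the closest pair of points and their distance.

Computing all pairwise distances among 4 points:

d((1, 2), (8, 5)) = 7.6158
d((1, 2), (7, 2)) = 6.0
d((1, 2), (2, 6)) = 4.1231
d((8, 5), (7, 2)) = 3.1623 <-- minimum
d((8, 5), (2, 6)) = 6.0828
d((7, 2), (2, 6)) = 6.4031

Closest pair: (8, 5) and (7, 2) with distance 3.1623

The closest pair is (8, 5) and (7, 2) with Euclidean distance 3.1623. For 4 points, brute-force pairwise comparison is shown above. For large n, the divide-and-conquer algorithm (sort by x, recurse on halves, check the dividing strip) achieves O(n log n).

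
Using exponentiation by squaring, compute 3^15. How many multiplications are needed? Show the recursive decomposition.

Computing 3^15 by squaring (build up from 3^1; each line after the first costs one multiplication):

3^1 = 3
3^2 = (3^1)^2 = 3^2 = 9
3^3 = 3 * 3^2 = 3 * 9 = 27
3^6 = (3^3)^2 = 27^2 = 729
3^7 = 3 * 3^6 = 3 * 729 = 2187
3^14 = (3^7)^2 = 2187^2 = 4782969
3^15 = 3 * 3^14 = 3 * 4782969 = 14348907

Result: 14348907
Multiplications needed: 6 (6 lines after 3^1)

3^15 = 14348907. Using exponentiation by squaring, this requires 6 multiplications. The key idea: if the exponent is even, square the half-power; if odd, multiply by the base once.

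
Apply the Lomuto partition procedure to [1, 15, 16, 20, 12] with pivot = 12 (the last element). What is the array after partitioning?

Lomuto partition with pivot = 12:

Initial array: [1, 15, 16, 20, 12]

arr[0]=1 <= 12: swap with position 0, array becomes [1, 15, 16, 20, 12]
arr[1]=15 > 12: no swap
arr[2]=16 > 12: no swap
arr[3]=20 > 12: no swap

Place pivot at position 1: [1, 12, 16, 20, 15]
Pivot position: 1

After partitioning with pivot 12, the array becomes [1, 12, 16, 20, 15]. The pivot is placed at index 1. All elements to the left of the pivot are <= 12, and all elements to the right are > 12.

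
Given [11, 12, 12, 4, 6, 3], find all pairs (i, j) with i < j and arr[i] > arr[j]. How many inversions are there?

Finding inversions in [11, 12, 12, 4, 6, 3]:

(0, 3): arr[0]=11 > arr[3]=4
(0, 4): arr[0]=11 > arr[4]=6
(0, 5): arr[0]=11 > arr[5]=3
(1, 3): arr[1]=12 > arr[3]=4
(1, 4): arr[1]=12 > arr[4]=6
(1, 5): arr[1]=12 > arr[5]=3
(2, 3): arr[2]=12 > arr[3]=4
(2, 4): arr[2]=12 > arr[4]=6
(2, 5): arr[2]=12 > arr[5]=3
(3, 5): arr[3]=4 > arr[5]=3
(4, 5): arr[4]=6 > arr[5]=3

Total inversions: 11

The array has 11 inversion(s): (0,3), (0,4), (0,5), (1,3), (1,4), (1,5), (2,3), (2,4), (2,5), (3,5), (4,5). Each pair (i,j) satisfies i < j and arr[i] > arr[j].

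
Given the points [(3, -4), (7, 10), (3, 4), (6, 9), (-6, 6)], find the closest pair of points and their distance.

Computing all pairwise distances among 5 points:

d((3, -4), (7, 10)) = 14.5602
d((3, -4), (3, 4)) = 8.0
d((3, -4), (6, 9)) = 13.3417
d((3, -4), (-6, 6)) = 13.4536
d((7, 10), (3, 4)) = 7.2111
d((7, 10), (6, 9)) = 1.4142 <-- minimum
d((7, 10), (-6, 6)) = 13.6015
d((3, 4), (6, 9)) = 5.831
d((3, 4), (-6, 6)) = 9.2195
d((6, 9), (-6, 6)) = 12.3693

Closest pair: (7, 10) and (6, 9) with distance 1.4142

The closest pair is (7, 10) and (6, 9) with Euclidean distance 1.4142. For 5 points, brute-force pairwise comparison is shown above. For large n, the divide-and-conquer algorithm (sort by x, recurse on halves, check the dividing strip) achieves O(n log n).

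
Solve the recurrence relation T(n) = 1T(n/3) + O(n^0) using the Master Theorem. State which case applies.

Master Theorem for T(n) = 1T(n/3) + O(n^0):

a = 1, b = 3, c = 0
log_b(a) = log_3(1) = 0.0000

Case 2: c = 0 = log_3(1) = 0.0000
T(n) = O(n^0 log n) = O(log n)

For T(n) = 1T(n/3) + O(n^0): log_3(1) = 0.0000. This is Case 2 of the Master Theorem (c = log_b(a), equal work at all levels), giving O(log n).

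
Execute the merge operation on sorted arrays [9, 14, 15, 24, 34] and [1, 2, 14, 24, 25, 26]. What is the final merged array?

Merging process:

Compare 9 vs 1: take 1 from right. Merged: [1]
Compare 9 vs 2: take 2 from right. Merged: [1, 2]
Compare 9 vs 14: take 9 from left. Merged: [1, 2, 9]
Compare 14 vs 14: take 14 from left. Merged: [1, 2, 9, 14]
Compare 15 vs 14: take 14 from right. Merged: [1, 2, 9, 14, 14]
Compare 15 vs 24: take 15 from left. Merged: [1, 2, 9, 14, 14, 15]
Compare 24 vs 24: take 24 from left. Merged: [1, 2, 9, 14, 14, 15, 24]
Compare 34 vs 24: take 24 from right. Merged: [1, 2, 9, 14, 14, 15, 24, 24]
Compare 34 vs 25: take 25 from right. Merged: [1, 2, 9, 14, 14, 15, 24, 24, 25]
Compare 34 vs 26: take 26 from right. Merged: [1, 2, 9, 14, 14, 15, 24, 24, 25, 26]
Append remaining from left: [34]. Merged: [1, 2, 9, 14, 14, 15, 24, 24, 25, 26, 34]

Final merged array: [1, 2, 9, 14, 14, 15, 24, 24, 25, 26, 34]
Total comparisons: 10

The merged array is [1, 2, 9, 14, 14, 15, 24, 24, 25, 26, 34], requiring 10 comparisons. The merge step runs in O(n) time where n is the total number of elements.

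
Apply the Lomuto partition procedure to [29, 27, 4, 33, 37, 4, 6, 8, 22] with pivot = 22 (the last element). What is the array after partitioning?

Lomuto partition with pivot = 22:

Initial array: [29, 27, 4, 33, 37, 4, 6, 8, 22]

arr[0]=29 > 22: no swap
arr[1]=27 > 22: no swap
arr[2]=4 <= 22: swap with position 0, array becomes [4, 27, 29, 33, 37, 4, 6, 8, 22]
arr[3]=33 > 22: no swap
arr[4]=37 > 22: no swap
arr[5]=4 <= 22: swap with position 1, array becomes [4, 4, 29, 33, 37, 27, 6, 8, 22]
arr[6]=6 <= 22: swap with position 2, array becomes [4, 4, 6, 33, 37, 27, 29, 8, 22]
arr[7]=8 <= 22: swap with position 3, array becomes [4, 4, 6, 8, 37, 27, 29, 33, 22]

Place pivot at position 4: [4, 4, 6, 8, 22, 27, 29, 33, 37]
Pivot position: 4

After partitioning with pivot 22, the array becomes [4, 4, 6, 8, 22, 27, 29, 33, 37]. The pivot is placed at index 4. All elements to the left of the pivot are <= 22, and all elements to the right are > 22.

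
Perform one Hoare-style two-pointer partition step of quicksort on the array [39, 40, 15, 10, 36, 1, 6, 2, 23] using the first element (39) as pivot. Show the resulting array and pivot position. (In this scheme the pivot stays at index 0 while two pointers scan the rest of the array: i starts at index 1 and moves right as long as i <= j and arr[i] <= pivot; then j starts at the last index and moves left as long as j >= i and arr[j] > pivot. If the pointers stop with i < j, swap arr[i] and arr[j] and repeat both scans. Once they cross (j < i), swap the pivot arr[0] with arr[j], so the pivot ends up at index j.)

Hoare-style two-pointer partition with pivot = 39:

Initial array: [39, 40, 15, 10, 36, 1, 6, 2, 23]

Pointers start at i = 1, j = 8.
i stops at index 1 (arr[1]=40 > 39), j stops at index 8 (arr[8]=23 <= 39): swap arr[1] and arr[8], array becomes [39, 23, 15, 10, 36, 1, 6, 2, 40]
i ends at 8, j ends at 7: the pointers have crossed (j < i), so scanning stops.

Swap pivot arr[0] with arr[7] to place pivot at position 7: [2, 23, 15, 10, 36, 1, 6, 39, 40]
Pivot position: 7

After partitioning with pivot 39, the array becomes [2, 23, 15, 10, 36, 1, 6, 39, 40]. The pivot is placed at index 7. All elements to the left of the pivot are <= 39, and all elements to the right are > 39.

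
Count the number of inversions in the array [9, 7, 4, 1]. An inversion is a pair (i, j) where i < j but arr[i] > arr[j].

Finding inversions in [9, 7, 4, 1]:

(0, 1): arr[0]=9 > arr[1]=7
(0, 2): arr[0]=9 > arr[2]=4
(0, 3): arr[0]=9 > arr[3]=1
(1, 2): arr[1]=7 > arr[2]=4
(1, 3): arr[1]=7 > arr[3]=1
(2, 3): arr[2]=4 > arr[3]=1

Total inversions: 6

The array has 6 inversion(s): (0,1), (0,2), (0,3), (1,2), (1,3), (2,3). Each pair (i,j) satisfies i < j and arr[i] > arr[j].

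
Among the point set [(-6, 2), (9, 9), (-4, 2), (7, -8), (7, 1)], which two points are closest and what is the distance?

Computing all pairwise distances among 5 points:

d((-6, 2), (9, 9)) = 16.5529
d((-6, 2), (-4, 2)) = 2.0 <-- minimum
d((-6, 2), (7, -8)) = 16.4012
d((-6, 2), (7, 1)) = 13.0384
d((9, 9), (-4, 2)) = 14.7648
d((9, 9), (7, -8)) = 17.1172
d((9, 9), (7, 1)) = 8.2462
d((-4, 2), (7, -8)) = 14.8661
d((-4, 2), (7, 1)) = 11.0454
d((7, -8), (7, 1)) = 9.0

Closest pair: (-6, 2) and (-4, 2) with distance 2.0

The closest pair is (-6, 2) and (-4, 2) with Euclidean distance 2.0. For 5 points, brute-force pairwise comparison is shown above. For large n, the divide-and-conquer algorithm (sort by x, recurse on halves, check the dividing strip) achieves O(n log n).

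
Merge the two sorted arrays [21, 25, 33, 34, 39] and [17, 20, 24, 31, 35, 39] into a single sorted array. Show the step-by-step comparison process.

Merging process:

Compare 21 vs 17: take 17 from right. Merged: [17]
Compare 21 vs 20: take 20 from right. Merged: [17, 20]
Compare 21 vs 24: take 21 from left. Merged: [17, 20, 21]
Compare 25 vs 24: take 24 from right. Merged: [17, 20, 21, 24]
Compare 25 vs 31: take 25 from left. Merged: [17, 20, 21, 24, 25]
Compare 33 vs 31: take 31 from right. Merged: [17, 20, 21, 24, 25, 31]
Compare 33 vs 35: take 33 from left. Merged: [17, 20, 21, 24, 25, 31, 33]
Compare 34 vs 35: take 34 from left. Merged: [17, 20, 21, 24, 25, 31, 33, 34]
Compare 39 vs 35: take 35 from right. Merged: [17, 20, 21, 24, 25, 31, 33, 34, 35]
Compare 39 vs 39: take 39 from left. Merged: [17, 20, 21, 24, 25, 31, 33, 34, 35, 39]
Append remaining from right: [39]. Merged: [17, 20, 21, 24, 25, 31, 33, 34, 35, 39, 39]

Final merged array: [17, 20, 21, 24, 25, 31, 33, 34, 35, 39, 39]
Total comparisons: 10

The merged array is [17, 20, 21, 24, 25, 31, 33, 34, 35, 39, 39], requiring 10 comparisons. The merge step runs in O(n) time where n is the total number of elements.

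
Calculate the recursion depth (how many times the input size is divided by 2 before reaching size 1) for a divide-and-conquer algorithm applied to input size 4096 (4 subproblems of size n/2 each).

For divide and conquer with division factor 2:

Problem sizes at each level:
Level 0: 4096
Level 1: 2048
Level 2: 1024
Level 3: 512
Level 4: 256
Level 5: 128
Level 6: 64
Level 7: 32
Level 8: 16
Level 9: 8
Level 10: 4
Level 11: 2
Level 12: 1

The root is level 0 and the size-1 base case is level 12 (the tree spans levels 0 through 12, i.e. 13 levels counting the root), so the depth is the number of divisions: log_2(4096) = 12

The recursion tree depth is log_2(4096) = 12. At each level, the problem size is divided by 2, so it takes 12 divisions to reduce to a base case of size 1. The algorithm makes 4 recursive calls at each level.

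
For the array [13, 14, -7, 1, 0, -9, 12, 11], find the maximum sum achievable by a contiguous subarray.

Using Kadane's algorithm on [13, 14, -7, 1, 0, -9, 12, 11]:

Scanning through the array:
Position 1 (value 14): max_ending_here = 27, max_so_far = 27
Position 2 (value -7): max_ending_here = 20, max_so_far = 27
Position 3 (value 1): max_ending_here = 21, max_so_far = 27
Position 4 (value 0): max_ending_here = 21, max_so_far = 27
Position 5 (value -9): max_ending_here = 12, max_so_far = 27
Position 6 (value 12): max_ending_here = 24, max_so_far = 27
Position 7 (value 11): max_ending_here = 35, max_so_far = 35

Maximum subarray: [13, 14, -7, 1, 0, -9, 12, 11]
Maximum sum: 35

The maximum subarray is [13, 14, -7, 1, 0, -9, 12, 11] with sum 35. This subarray runs from index 0 to index 7.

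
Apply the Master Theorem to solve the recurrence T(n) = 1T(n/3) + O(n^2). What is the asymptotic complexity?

Master Theorem for T(n) = 1T(n/3) + O(n^2):

a = 1, b = 3, c = 2
log_b(a) = log_3(1) = 0.0000

Case 3: c = 2 > log_3(1) = 0.0000
T(n) = O(n^2) = O(n^2)

For T(n) = 1T(n/3) + O(n^2): log_3(1) = 0.0000. This is Case 3 of the Master Theorem (c > log_b(a), work dominated by root), giving O(n^2).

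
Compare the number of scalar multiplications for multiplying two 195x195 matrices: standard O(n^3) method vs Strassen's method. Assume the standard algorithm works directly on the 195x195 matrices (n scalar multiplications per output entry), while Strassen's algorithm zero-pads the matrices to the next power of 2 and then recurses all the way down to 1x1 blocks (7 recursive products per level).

Matrix multiplication for 195x195 matrices:

Strassen's algorithm requires power-of-2 dimensions. Pad 195x195 to 256x256 (next power of 2).

Standard algorithm: 195^3 = 7414875 multiplications
Strassen's algorithm: 7^(log2(256)) = 7^8 = 5764801 multiplications
Savings: 7414875 - 5764801 = 1650074 multiplications

Standard: 7414875 multiplications (195^3). Strassen: 5764801 multiplications (7^8, after padding to 256x256). Strassen reduces 8 recursive multiplications to 7 at each level.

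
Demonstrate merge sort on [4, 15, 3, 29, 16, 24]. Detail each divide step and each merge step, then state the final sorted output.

Merge sort trace:

Split: [4, 15, 3, 29, 16, 24] -> [4, 15, 3] and [29, 16, 24]
  Split: [4, 15, 3] -> [4] and [15, 3]
    Split: [15, 3] -> [15] and [3]
    Merge: [15] + [3] -> [3, 15]
  Merge: [4] + [3, 15] -> [3, 4, 15]
  Split: [29, 16, 24] -> [29] and [16, 24]
    Split: [16, 24] -> [16] and [24]
    Merge: [16] + [24] -> [16, 24]
  Merge: [29] + [16, 24] -> [16, 24, 29]
Merge: [3, 4, 15] + [16, 24, 29] -> [3, 4, 15, 16, 24, 29]

Final sorted array: [3, 4, 15, 16, 24, 29]

The merge sort proceeds by recursively splitting the array and merging sorted halves.
After all merges, the sorted array is [3, 4, 15, 16, 24, 29].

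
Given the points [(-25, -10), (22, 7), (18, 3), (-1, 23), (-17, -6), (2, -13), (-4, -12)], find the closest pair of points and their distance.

Computing all pairwise distances among 7 points:

d((-25, -10), (22, 7)) = 49.98
d((-25, -10), (18, 3)) = 44.9222
d((-25, -10), (-1, 23)) = 40.8044
d((-25, -10), (-17, -6)) = 8.9443
d((-25, -10), (2, -13)) = 27.1662
d((-25, -10), (-4, -12)) = 21.095
d((22, 7), (18, 3)) = 5.6569 <-- minimum
d((22, 7), (-1, 23)) = 28.0179
d((22, 7), (-17, -6)) = 41.1096
d((22, 7), (2, -13)) = 28.2843
d((22, 7), (-4, -12)) = 32.2025
d((18, 3), (-1, 23)) = 27.5862
d((18, 3), (-17, -6)) = 36.1386
d((18, 3), (2, -13)) = 22.6274
d((18, 3), (-4, -12)) = 26.6271
d((-1, 23), (-17, -6)) = 33.121
d((-1, 23), (2, -13)) = 36.1248
d((-1, 23), (-4, -12)) = 35.1283
d((-17, -6), (2, -13)) = 20.2485
d((-17, -6), (-4, -12)) = 14.3178
d((2, -13), (-4, -12)) = 6.0828

Closest pair: (22, 7) and (18, 3) with distance 5.6569

The closest pair is (22, 7) and (18, 3) with Euclidean distance 5.6569. For 7 points, brute-force pairwise comparison is shown above. For large n, the divide-and-conquer algorithm (sort by x, recurse on halves, check the dividing strip) achieves O(n log n).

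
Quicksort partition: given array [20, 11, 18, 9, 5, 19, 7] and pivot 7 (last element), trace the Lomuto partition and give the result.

Lomuto partition with pivot = 7:

Initial array: [20, 11, 18, 9, 5, 19, 7]

arr[0]=20 > 7: no swap
arr[1]=11 > 7: no swap
arr[2]=18 > 7: no swap
arr[3]=9 > 7: no swap
arr[4]=5 <= 7: swap with position 0, array becomes [5, 11, 18, 9, 20, 19, 7]
arr[5]=19 > 7: no swap

Place pivot at position 1: [5, 7, 18, 9, 20, 19, 11]
Pivot position: 1

After partitioning with pivot 7, the array becomes [5, 7, 18, 9, 20, 19, 11]. The pivot is placed at index 1. All elements to the left of the pivot are <= 7, and all elements to the right are > 7.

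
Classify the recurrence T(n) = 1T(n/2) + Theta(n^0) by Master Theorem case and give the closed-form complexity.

Master Theorem for T(n) = 1T(n/2) + O(n^0):

a = 1, b = 2, c = 0
log_b(a) = log_2(1) = 0.0000

Case 2: c = 0 = log_2(1) = 0.0000
T(n) = O(n^0 log n) = O(log n)

For T(n) = 1T(n/2) + O(n^0): log_2(1) = 0.0000. This is Case 2 of the Master Theorem (c = log_b(a), equal work at all levels), giving O(log n).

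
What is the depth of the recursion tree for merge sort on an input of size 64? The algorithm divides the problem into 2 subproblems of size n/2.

For divide and conquer with division factor 2:

Problem sizes at each level:
Level 0: 64
Level 1: 32
Level 2: 16
Level 3: 8
Level 4: 4
Level 5: 2
Level 6: 1

The root is level 0 and the size-1 base case is level 6 (the tree spans levels 0 through 6, i.e. 7 levels counting the root), so the depth is the number of divisions: log_2(64) = 6

The recursion tree depth is log_2(64) = 6. At each level, the problem size is divided by 2, so it takes 6 divisions to reduce to a base case of size 1. The algorithm makes 2 recursive calls at each level.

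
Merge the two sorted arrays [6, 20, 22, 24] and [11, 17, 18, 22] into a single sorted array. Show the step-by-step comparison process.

Merging process:

Compare 6 vs 11: take 6 from left. Merged: [6]
Compare 20 vs 11: take 11 from right. Merged: [6, 11]
Compare 20 vs 17: take 17 from right. Merged: [6, 11, 17]
Compare 20 vs 18: take 18 from right. Merged: [6, 11, 17, 18]
Compare 20 vs 22: take 20 from left. Merged: [6, 11, 17, 18, 20]
Compare 22 vs 22: take 22 from left. Merged: [6, 11, 17, 18, 20, 22]
Compare 24 vs 22: take 22 from right. Merged: [6, 11, 17, 18, 20, 22, 22]
Append remaining from left: [24]. Merged: [6, 11, 17, 18, 20, 22, 22, 24]

Final merged array: [6, 11, 17, 18, 20, 22, 22, 24]
Total comparisons: 7

The merged array is [6, 11, 17, 18, 20, 22, 22, 24], requiring 7 comparisons. The merge step runs in O(n) time where n is the total number of elements.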